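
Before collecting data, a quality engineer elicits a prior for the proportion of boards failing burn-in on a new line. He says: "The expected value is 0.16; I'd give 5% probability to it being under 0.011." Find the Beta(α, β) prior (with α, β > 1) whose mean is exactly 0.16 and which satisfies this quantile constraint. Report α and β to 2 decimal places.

With mean 0.16 fixed, write α = 0.16s, β = 0.84s where s = α+β.
Need P(θ < 0.011) = 0.05 under Beta(0.16s, 0.84s). Normal approximation: (q−m)/√(m(1−m)/s) ≈ z_{0.05} = -1.64, so s ≈ 0.16·0.84·(-1.64)²/(0.011−0.16)² = 16.4.
At s = 16.4: P(θ<0.011) ≈ 0.002. Adjusting to match 0.05 gives s ≈ 6.59.
So α = 0.16·6.59 ≈ 1.05, β = 0.84·6.59 ≈ 5.54.

α ≈ 1.05, β ≈ 5.54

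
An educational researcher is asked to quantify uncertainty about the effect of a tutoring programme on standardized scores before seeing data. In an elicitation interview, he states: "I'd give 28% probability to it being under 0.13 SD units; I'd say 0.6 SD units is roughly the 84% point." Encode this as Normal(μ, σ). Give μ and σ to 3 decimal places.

The p-quantile of Normal(μ,σ) is μ + z_p·σ, with z_{0.28} = -0.5828 and z_{0.84} = 0.9945.
Eliminate σ: μ = (z₂·x₁ − z₁·x₂)/(z₂ − z₁) = (0.9945·0.13 − (-0.5828)·0.6)/1.577 = 0.304.
Then σ = (x₂ − x₁)/(z₂ − z₁) = (0.6 − 0.13)/1.577 = 0.298.

μ = 0.304, σ = 0.298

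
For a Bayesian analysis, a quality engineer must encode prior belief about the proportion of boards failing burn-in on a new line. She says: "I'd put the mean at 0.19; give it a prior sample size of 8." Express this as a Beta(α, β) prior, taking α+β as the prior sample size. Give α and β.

α = 1.52, β = 6.48

Under the effective-sample-size interpretation, Beta(α, β) has prior mean α/(α+β) and prior sample size α+β.
So α+β = 8 and α/(α+β) = 0.19, giving α = 0.19·8 = 1.52 and β = 8 − 1.52 = 6.48.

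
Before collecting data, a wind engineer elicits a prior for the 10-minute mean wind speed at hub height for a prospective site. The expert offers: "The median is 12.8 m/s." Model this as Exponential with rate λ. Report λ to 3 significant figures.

λ ≈ 0.0542

Exponential median = ln 2 / λ, so λ = ln 2 / 12.8 = 0.0542.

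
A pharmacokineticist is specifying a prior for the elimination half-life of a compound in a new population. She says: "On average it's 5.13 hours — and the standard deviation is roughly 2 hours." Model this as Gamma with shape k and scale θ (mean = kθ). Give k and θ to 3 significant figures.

For Gamma(k, scale θ): mean = kθ, variance = kθ², so CV = 1/√k.
CV = SD/mean = 2/5.13 = 0.3899, hence k = 1/CV² = 6.58.
Then θ = mean/k = 5.13/6.58 = 0.78.

k ≈ 6.58, θ ≈ 0.78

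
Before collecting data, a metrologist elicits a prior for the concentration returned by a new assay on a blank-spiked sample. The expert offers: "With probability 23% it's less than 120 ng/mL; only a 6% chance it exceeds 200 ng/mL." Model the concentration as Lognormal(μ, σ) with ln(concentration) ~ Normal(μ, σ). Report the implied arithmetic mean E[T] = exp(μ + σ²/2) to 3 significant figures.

If T ~ Lognormal(μ,σ) then ln T ~ Normal(μ,σ), so the p-quantile of ln T is μ + z_p·σ.
ln(120) = 4.787 and ln(200) = 5.298; z_{0.23} = -0.7388, z_{0.94} = 1.555.
σ = (5.298 − 4.787)/(1.555 − (-0.7388)) = 0.223.
μ = 4.787 − (-0.7388)·0.223 = 4.952.
E[T] = exp(μ + σ²/2) = exp(4.952 + 0.0248) = 145 ng/mL.

E[T] ≈ 145 ng/mL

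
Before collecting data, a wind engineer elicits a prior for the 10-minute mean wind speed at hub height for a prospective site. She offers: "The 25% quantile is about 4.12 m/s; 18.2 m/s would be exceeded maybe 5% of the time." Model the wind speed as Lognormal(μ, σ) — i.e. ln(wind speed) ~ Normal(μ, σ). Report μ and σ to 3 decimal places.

If T ~ Lognormal(μ,σ) then ln T ~ Normal(μ,σ), so the p-quantile of ln T is μ + z_p·σ.
ln(4.12) = 1.416 and ln(18.2) = 2.901; z_{0.25} = -0.6745, z_{0.95} = 1.645.
σ = (2.901 − 1.416)/(1.645 − (-0.6745)) = 0.641.
μ = 1.416 − (-0.6745)·0.641 = 1.848.

μ ≈ 1.848, σ ≈ 0.641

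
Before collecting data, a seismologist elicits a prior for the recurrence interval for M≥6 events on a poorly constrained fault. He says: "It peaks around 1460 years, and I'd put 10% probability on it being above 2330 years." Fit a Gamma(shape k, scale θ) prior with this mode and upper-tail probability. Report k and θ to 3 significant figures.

Gamma(k,θ) with k>1 has mode (k−1)θ, so θ = 1460/(k−1).
Need P(X < 2330) = 0.9 with θ tied to k this way. Start at k = 2, θ = 1460: P(X<2330) ≈ 0.474.
Too low — raise k to concentrate. Iterating converges to k ≈ 9.6.
Then θ = 1460/(9.6−1) ≈ 170.

k ≈ 9.6, θ ≈ 170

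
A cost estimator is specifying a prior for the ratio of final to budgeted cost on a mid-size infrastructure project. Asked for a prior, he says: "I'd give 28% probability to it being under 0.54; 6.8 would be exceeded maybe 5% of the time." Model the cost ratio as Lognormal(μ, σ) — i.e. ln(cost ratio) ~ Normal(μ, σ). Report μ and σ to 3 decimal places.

μ ≈ 0.047, σ ≈ 1.137

If T ~ Lognormal(μ,σ) then ln T ~ Normal(μ,σ), so the p-quantile of ln T is μ + z_p·σ.
ln(0.54) = -0.6162 and ln(6.8) = 1.917; z_{0.28} = -0.5828, z_{0.95} = 1.645.
σ = (1.917 − -0.6162)/(1.645 − (-0.5828)) = 1.137.
μ = -0.6162 − (-0.5828)·1.137 = 0.047.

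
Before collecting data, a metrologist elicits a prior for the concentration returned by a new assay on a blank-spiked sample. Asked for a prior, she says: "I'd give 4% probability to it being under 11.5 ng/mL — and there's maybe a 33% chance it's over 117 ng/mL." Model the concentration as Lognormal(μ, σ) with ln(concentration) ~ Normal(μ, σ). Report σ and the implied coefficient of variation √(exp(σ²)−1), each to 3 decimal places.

σ ≈ 1.059, CV ≈ 1.439

If T ~ Lognormal(μ,σ) then ln T ~ Normal(μ,σ), so the p-quantile of ln T is μ + z_p·σ.
ln(11.5) = 2.442 and ln(117) = 4.762; z_{0.04} = -1.751, z_{0.67} = 0.4399.
σ = (4.762 − 2.442)/(0.4399 − (-1.751)) = 1.059.
μ = 2.442 − (-1.751)·1.059 = 4.296.
CV = √(exp(σ²)−1) = √(exp(1.1215)−1) = 1.439.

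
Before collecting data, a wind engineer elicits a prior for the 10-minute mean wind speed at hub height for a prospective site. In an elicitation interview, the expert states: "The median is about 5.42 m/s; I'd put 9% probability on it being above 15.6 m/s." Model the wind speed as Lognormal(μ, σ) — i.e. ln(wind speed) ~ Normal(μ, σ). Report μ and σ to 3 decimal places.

If T ~ Lognormal(μ,σ) then ln T ~ Normal(μ,σ), so the p-quantile of ln T is μ + z_p·σ.
ln(5.42) = 1.69 and ln(15.6) = 2.747; z_{0.5} = 0, z_{0.91} = 1.341.
σ = (2.747 − 1.69)/(1.341 − (0)) = 0.788.
μ = 1.69 − (0)·0.788 = 1.690.

μ ≈ 1.690, σ ≈ 0.788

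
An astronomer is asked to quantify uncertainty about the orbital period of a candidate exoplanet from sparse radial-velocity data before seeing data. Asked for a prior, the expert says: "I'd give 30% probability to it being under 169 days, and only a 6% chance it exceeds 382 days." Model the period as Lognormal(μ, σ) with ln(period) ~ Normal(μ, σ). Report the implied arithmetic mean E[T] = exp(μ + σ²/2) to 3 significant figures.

E[T] ≈ 224 days

If T ~ Lognormal(μ,σ) then ln T ~ Normal(μ,σ), so the p-quantile of ln T is μ + z_p·σ.
ln(169) = 5.13 and ln(382) = 5.945; z_{0.3} = -0.5244, z_{0.94} = 1.555.
σ = (5.945 − 5.13)/(1.555 − (-0.5244)) = 0.392.
μ = 5.13 − (-0.5244)·0.392 = 5.336.
E[T] = exp(μ + σ²/2) = exp(5.336 + 0.0769) = 224 days.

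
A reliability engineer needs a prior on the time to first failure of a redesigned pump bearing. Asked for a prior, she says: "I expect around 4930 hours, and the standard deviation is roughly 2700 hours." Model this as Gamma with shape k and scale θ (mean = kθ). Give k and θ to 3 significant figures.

k ≈ 3.33, θ ≈ 1480

For Gamma(k, scale θ): mean = kθ, variance = kθ², so CV = 1/√k.
CV = SD/mean = 2700/4930 = 0.5477, hence k = 1/CV² = 3.33.
Then θ = mean/k = 4930/3.33 = 1480.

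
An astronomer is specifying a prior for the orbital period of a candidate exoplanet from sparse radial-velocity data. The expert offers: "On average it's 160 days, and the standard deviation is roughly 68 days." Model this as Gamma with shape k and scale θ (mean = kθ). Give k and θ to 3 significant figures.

For Gamma(k, scale θ): mean = kθ, variance = kθ², so CV = 1/√k.
CV = SD/mean = 68/160 = 0.425, hence k = 1/CV² = 5.54.
Then θ = mean/k = 160/5.54 = 28.9.

k ≈ 5.54, θ ≈ 28.9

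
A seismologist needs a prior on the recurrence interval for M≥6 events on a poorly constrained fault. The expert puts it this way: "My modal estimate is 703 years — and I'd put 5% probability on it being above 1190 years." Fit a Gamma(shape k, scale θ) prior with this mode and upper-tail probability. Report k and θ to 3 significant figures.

Gamma(k,θ) with k>1 has mode (k−1)θ, so θ = 703/(k−1).
Need P(X < 1190) = 0.95 with θ tied to k this way. Start at k = 2, θ = 703: P(X<1190) ≈ 0.504.
Too low — raise k to concentrate. Iterating converges to k ≈ 11.1.
Then θ = 703/(11.1−1) ≈ 69.8.

k ≈ 11.1, θ ≈ 69.8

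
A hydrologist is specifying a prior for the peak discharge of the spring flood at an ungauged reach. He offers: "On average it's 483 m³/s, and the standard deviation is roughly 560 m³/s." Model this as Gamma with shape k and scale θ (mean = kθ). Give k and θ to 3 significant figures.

For Gamma(k, scale θ): mean = kθ, variance = kθ², so CV = 1/√k.
CV = SD/mean = 560/483 = 1.159, hence k = 1/CV² = 0.744.
Then θ = mean/k = 483/0.744 = 649.

k ≈ 0.744, θ ≈ 649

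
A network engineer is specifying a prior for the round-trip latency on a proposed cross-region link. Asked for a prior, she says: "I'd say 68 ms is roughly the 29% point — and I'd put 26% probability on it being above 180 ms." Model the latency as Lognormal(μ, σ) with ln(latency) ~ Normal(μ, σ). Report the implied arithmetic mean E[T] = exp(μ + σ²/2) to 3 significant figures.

If T ~ Lognormal(μ,σ) then ln T ~ Normal(μ,σ), so the p-quantile of ln T is μ + z_p·σ.
ln(68) = 4.22 and ln(180) = 5.193; z_{0.29} = -0.5534, z_{0.74} = 0.6433.
σ = (5.193 − 4.22)/(0.6433 − (-0.5534)) = 0.813.
μ = 4.22 − (-0.5534)·0.813 = 4.670.
E[T] = exp(μ + σ²/2) = exp(4.670 + 0.3308) = 148 ms.

E[T] ≈ 148 ms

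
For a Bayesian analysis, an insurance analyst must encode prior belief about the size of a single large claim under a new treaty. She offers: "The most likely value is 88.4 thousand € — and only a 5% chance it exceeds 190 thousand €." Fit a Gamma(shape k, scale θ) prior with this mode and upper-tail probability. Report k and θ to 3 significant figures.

Gamma(k,θ) with k>1 has mode (k−1)θ, so θ = 88.4/(k−1).
Need P(X < 190) = 0.95 with θ tied to k this way. Start at k = 2, θ = 88.4: P(X<190) ≈ 0.633.
Too low — raise k to concentrate. Iterating converges to k ≈ 5.71.
Then θ = 88.4/(5.71−1) ≈ 18.8.

k ≈ 5.71, θ ≈ 18.8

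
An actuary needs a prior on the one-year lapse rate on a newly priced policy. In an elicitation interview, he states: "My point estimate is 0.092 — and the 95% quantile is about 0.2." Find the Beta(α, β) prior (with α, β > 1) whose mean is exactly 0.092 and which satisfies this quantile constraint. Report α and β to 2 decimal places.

With mean 0.092 fixed, write α = 0.092s, β = 0.908s where s = α+β.
Need P(θ < 0.2) = 0.95 under Beta(0.092s, 0.908s). Normal approximation: (q−m)/√(m(1−m)/s) ≈ z_{0.95} = 1.64, so s ≈ 0.092·0.908·(1.64)²/(0.2−0.092)² = 19.4.
At s = 19.4: P(θ<0.2) ≈ 0.931. Adjusting to match 0.95 gives s ≈ 25.25.
So α = 0.092·25.25 ≈ 2.32, β = 0.908·25.25 ≈ 22.93.

α ≈ 2.32, β ≈ 22.93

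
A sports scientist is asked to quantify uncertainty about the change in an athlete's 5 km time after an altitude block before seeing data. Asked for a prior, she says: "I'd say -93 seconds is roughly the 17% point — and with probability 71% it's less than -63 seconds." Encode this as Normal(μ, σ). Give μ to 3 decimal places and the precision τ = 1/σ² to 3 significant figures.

The p-quantile of Normal(μ,σ) is μ + z_p·σ, with z_{0.17} = -0.9542 and z_{0.71} = 0.5534.
Eliminate σ: μ = (z₂·x₁ − z₁·x₂)/(z₂ − z₁) = (0.5534·-93 − (-0.9542)·-63)/1.508 = -74.012.
Then σ = (x₂ − x₁)/(z₂ − z₁) = (-63 − -93)/1.508 = 19.900.
Precision τ = 1/σ² = 1/19.9² = 0.00253.

μ = -74.012, τ = 0.00253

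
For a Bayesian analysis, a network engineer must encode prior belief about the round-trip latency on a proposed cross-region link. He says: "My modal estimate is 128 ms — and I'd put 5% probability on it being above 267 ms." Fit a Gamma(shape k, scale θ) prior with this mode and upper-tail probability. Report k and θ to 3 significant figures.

k ≈ 6.11, θ ≈ 25

Gamma(k,θ) with k>1 has mode (k−1)θ, so θ = 128/(k−1).
Need P(X < 267) = 0.95 with θ tied to k this way. Start at k = 2, θ = 128: P(X<267) ≈ 0.617.
Too low — raise k to concentrate. Iterating converges to k ≈ 6.11.
Then θ = 128/(6.11−1) ≈ 25.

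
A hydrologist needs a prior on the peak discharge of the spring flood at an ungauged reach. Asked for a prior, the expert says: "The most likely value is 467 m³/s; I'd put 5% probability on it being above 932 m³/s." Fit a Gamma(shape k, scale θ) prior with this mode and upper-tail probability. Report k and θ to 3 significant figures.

k ≈ 6.81, θ ≈ 80.4

Gamma(k,θ) with k>1 has mode (k−1)θ, so θ = 467/(k−1).
Need P(X < 932) = 0.95 with θ tied to k this way. Start at k = 2, θ = 467: P(X<932) ≈ 0.593.
Too low — raise k to concentrate. Iterating converges to k ≈ 6.81.
Then θ = 467/(6.81−1) ≈ 80.4.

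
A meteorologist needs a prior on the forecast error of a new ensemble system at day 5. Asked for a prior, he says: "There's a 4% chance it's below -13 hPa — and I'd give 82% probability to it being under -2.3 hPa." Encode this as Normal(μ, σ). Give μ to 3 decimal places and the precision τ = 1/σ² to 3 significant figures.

μ = -5.974, τ = 0.0621

The p-quantile of Normal(μ,σ) is μ + z_p·σ, with z_{0.04} = -1.751 and z_{0.82} = 0.9154.
Eliminate σ: μ = (z₂·x₁ − z₁·x₂)/(z₂ − z₁) = (0.9154·-13 − (-1.751)·-2.3)/2.666 = -5.974.
Then σ = (x₂ − x₁)/(z₂ − z₁) = (-2.3 − -13)/2.666 = 4.013.
Precision τ = 1/σ² = 1/4.013² = 0.0621.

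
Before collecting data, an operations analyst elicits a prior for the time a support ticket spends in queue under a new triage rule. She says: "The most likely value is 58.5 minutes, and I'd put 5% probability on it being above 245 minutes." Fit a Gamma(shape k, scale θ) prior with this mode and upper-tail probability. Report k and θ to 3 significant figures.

k ≈ 2.22, θ ≈ 48.1

Gamma(k,θ) with k>1 has mode (k−1)θ, so θ = 58.5/(k−1).
Need P(X < 245) = 0.95 with θ tied to k this way. Start at k = 2, θ = 58.5: P(X<245) ≈ 0.921.
Too low — raise k to concentrate. Iterating converges to k ≈ 2.22.
Then θ = 58.5/(2.22−1) ≈ 48.1.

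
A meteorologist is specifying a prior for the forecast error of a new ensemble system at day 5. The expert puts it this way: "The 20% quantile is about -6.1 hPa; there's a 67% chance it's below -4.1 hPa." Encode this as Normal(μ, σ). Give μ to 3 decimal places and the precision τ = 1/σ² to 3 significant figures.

μ = -4.787, τ = 0.411

The p-quantile of Normal(μ,σ) is μ + z_p·σ, with z_{0.2} = -0.8416 and z_{0.67} = 0.4399.
Eliminate σ: μ = (z₂·x₁ − z₁·x₂)/(z₂ − z₁) = (0.4399·-6.1 − (-0.8416)·-4.1)/1.282 = -4.787.
Then σ = (x₂ − x₁)/(z₂ − z₁) = (-4.1 − -6.1)/1.282 = 1.561.
Precision τ = 1/σ² = 1/1.561² = 0.411.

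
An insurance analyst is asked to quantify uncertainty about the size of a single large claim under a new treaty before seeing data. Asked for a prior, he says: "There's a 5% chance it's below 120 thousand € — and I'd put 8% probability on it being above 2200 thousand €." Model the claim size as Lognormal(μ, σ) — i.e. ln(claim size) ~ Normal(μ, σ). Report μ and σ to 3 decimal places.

μ ≈ 6.356, σ ≈ 0.954

If T ~ Lognormal(μ,σ) then ln T ~ Normal(μ,σ), so the p-quantile of ln T is μ + z_p·σ.
ln(120) = 4.787 and ln(2200) = 7.696; z_{0.05} = -1.645, z_{0.92} = 1.405.
σ = (7.696 − 4.787)/(1.405 − (-1.645)) = 0.954.
μ = 4.787 − (-1.645)·0.954 = 6.356.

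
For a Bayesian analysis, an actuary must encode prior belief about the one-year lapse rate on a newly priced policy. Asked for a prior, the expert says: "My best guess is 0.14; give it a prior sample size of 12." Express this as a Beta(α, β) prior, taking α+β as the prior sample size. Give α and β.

Under the effective-sample-size interpretation, Beta(α, β) has prior mean α/(α+β) and prior sample size α+β.
So α+β = 12 and α/(α+β) = 0.14, giving α = 0.14·12 = 1.68 and β = 12 − 1.68 = 10.32.

α = 1.68, β = 10.32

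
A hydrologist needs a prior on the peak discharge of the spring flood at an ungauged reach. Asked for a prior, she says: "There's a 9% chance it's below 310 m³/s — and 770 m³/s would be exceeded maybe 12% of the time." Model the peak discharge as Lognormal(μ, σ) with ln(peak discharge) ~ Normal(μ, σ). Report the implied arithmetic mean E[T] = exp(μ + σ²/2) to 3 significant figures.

If T ~ Lognormal(μ,σ) then ln T ~ Normal(μ,σ), so the p-quantile of ln T is μ + z_p·σ.
ln(310) = 5.737 and ln(770) = 6.646; z_{0.09} = -1.341, z_{0.88} = 1.175.
σ = (6.646 − 5.737)/(1.175 − (-1.341)) = 0.362.
μ = 5.737 − (-1.341)·0.362 = 6.221.
E[T] = exp(μ + σ²/2) = exp(6.221 + 0.0654) = 537 m³/s.

E[T] ≈ 537 m³/s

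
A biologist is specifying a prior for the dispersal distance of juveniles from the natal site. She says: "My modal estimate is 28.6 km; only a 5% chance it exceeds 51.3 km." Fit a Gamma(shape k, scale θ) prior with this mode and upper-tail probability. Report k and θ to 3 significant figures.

k ≈ 9.16, θ ≈ 3.5

Gamma(k,θ) with k>1 has mode (k−1)θ, so θ = 28.6/(k−1).
Need P(X < 51.3) = 0.95 with θ tied to k this way. Start at k = 2, θ = 28.6: P(X<51.3) ≈ 0.535.
Too low — raise k to concentrate. Iterating converges to k ≈ 9.16.
Then θ = 28.6/(9.16−1) ≈ 3.5.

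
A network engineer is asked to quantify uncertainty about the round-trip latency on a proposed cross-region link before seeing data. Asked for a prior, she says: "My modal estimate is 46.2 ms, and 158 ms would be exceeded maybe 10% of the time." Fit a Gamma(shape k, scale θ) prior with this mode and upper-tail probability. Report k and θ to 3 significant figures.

Gamma(k,θ) with k>1 has mode (k−1)θ, so θ = 46.2/(k−1).
Need P(X < 158) = 0.9 with θ tied to k this way. Start at k = 2, θ = 46.2: P(X<158) ≈ 0.855.
Too low — raise k to concentrate. Iterating converges to k ≈ 2.24.
Then θ = 46.2/(2.24−1) ≈ 37.2.

k ≈ 2.24, θ ≈ 37.2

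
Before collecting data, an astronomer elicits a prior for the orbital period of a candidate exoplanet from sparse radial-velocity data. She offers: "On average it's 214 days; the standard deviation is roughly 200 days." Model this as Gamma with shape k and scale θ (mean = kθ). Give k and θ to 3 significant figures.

For Gamma(k, scale θ): mean = kθ, variance = kθ², so CV = 1/√k.
CV = SD/mean = 200/214 = 0.9346, hence k = 1/CV² = 1.14.
Then θ = mean/k = 214/1.14 = 187.

k ≈ 1.14, θ ≈ 187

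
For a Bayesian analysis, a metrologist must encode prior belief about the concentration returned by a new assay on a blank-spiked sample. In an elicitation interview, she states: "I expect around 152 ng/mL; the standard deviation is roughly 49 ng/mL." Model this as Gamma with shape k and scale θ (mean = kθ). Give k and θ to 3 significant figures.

k ≈ 9.62, θ ≈ 15.8

For Gamma(k, scale θ): mean = kθ, variance = kθ², so CV = 1/√k.
CV = SD/mean = 49/152 = 0.3224, hence k = 1/CV² = 9.62.
Then θ = mean/k = 152/9.62 = 15.8.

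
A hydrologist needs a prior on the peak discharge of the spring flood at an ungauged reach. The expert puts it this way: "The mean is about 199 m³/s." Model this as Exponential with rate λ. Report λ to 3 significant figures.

Exponential mean = 1/λ, so λ = 1/199.0 = 0.00503.

λ ≈ 0.00503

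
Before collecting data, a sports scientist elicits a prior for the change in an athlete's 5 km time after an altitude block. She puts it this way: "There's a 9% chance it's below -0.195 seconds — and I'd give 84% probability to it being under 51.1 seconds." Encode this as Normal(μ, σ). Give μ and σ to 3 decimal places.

μ = 29.256, σ = 21.966

The p-quantile of Normal(μ,σ) is μ + z_p·σ, with z_{0.09} = -1.341 and z_{0.84} = 0.9945.
Eliminate σ: μ = (z₂·x₁ − z₁·x₂)/(z₂ − z₁) = (0.9945·-0.195 − (-1.341)·51.1)/2.335 = 29.256.
Then σ = (x₂ − x₁)/(z₂ − z₁) = (51.1 − -0.195)/2.335 = 21.966.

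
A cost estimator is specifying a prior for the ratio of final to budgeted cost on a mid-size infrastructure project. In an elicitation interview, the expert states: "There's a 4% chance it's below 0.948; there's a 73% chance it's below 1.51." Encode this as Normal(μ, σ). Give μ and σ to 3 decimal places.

The p-quantile of Normal(μ,σ) is μ + z_p·σ, with z_{0.04} = -1.751 and z_{0.73} = 0.6128.
Eliminate σ: μ = (z₂·x₁ − z₁·x₂)/(z₂ − z₁) = (0.6128·0.948 − (-1.751)·1.51)/2.363 = 1.364.
Then σ = (x₂ − x₁)/(z₂ − z₁) = (1.51 − 0.948)/2.363 = 0.238.

μ = 1.364, σ = 0.238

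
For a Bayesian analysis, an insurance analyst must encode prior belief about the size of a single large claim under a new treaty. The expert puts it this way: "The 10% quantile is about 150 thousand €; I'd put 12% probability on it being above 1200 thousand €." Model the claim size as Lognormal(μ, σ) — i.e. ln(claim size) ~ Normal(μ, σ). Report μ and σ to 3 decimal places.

If T ~ Lognormal(μ,σ) then ln T ~ Normal(μ,σ), so the p-quantile of ln T is μ + z_p·σ.
ln(150) = 5.011 and ln(1200) = 7.09; z_{0.1} = -1.282, z_{0.88} = 1.175.
σ = (7.09 − 5.011)/(1.175 − (-1.282)) = 0.846.
μ = 5.011 − (-1.282)·0.846 = 6.095.

μ ≈ 6.095, σ ≈ 0.846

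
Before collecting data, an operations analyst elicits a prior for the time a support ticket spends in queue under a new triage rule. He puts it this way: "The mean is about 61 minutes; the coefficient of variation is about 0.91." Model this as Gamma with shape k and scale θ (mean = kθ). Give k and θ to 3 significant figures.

k ≈ 1.21, θ ≈ 50.5

For Gamma(k, scale θ): mean = kθ, variance = kθ², so CV = 1/√k.
CV = 0.91, hence k = 1/CV² = 1.21.
Then θ = mean/k = 61/1.21 = 50.5.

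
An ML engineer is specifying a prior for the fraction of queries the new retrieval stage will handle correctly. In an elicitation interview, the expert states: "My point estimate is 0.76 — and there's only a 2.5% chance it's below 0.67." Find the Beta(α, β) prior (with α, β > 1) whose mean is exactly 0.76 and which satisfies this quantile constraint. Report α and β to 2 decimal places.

α ≈ 72.67, β ≈ 22.95

With mean 0.76 fixed, write α = 0.76s, β = 0.24s where s = α+β.
Need P(θ < 0.67) = 0.025 under Beta(0.76s, 0.24s). Normal approximation: (q−m)/√(m(1−m)/s) ≈ z_{0.025} = -1.96, so s ≈ 0.76·0.24·(-1.96)²/(0.67−0.76)² = 86.5.
At s = 86.5: P(θ<0.67) ≈ 0.031. Adjusting to match 0.025 gives s ≈ 95.62.
So α = 0.76·95.62 ≈ 72.67, β = 0.24·95.62 ≈ 22.95.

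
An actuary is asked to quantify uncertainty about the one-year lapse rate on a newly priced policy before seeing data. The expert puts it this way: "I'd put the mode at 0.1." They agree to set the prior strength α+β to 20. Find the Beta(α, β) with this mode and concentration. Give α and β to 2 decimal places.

For α,β > 1 the Beta mode is (α−1)/(α+β−2). With α+β = 20, the mode is (α−1)/18.
Set (α−1)/18 = 0.1 → α = 1 + 0.1·18 = 2.80.
β = 20 − α = 17.20.

α = 2.80, β = 17.20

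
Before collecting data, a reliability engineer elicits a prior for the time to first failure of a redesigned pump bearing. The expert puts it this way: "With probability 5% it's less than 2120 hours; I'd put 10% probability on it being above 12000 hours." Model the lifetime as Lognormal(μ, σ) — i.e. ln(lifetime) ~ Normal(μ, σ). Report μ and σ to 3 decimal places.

μ ≈ 8.634, σ ≈ 0.592

If T ~ Lognormal(μ,σ) then ln T ~ Normal(μ,σ), so the p-quantile of ln T is μ + z_p·σ.
ln(2120) = 7.659 and ln(12000) = 9.393; z_{0.05} = -1.645, z_{0.9} = 1.282.
σ = (9.393 − 7.659)/(1.282 − (-1.645)) = 0.592.
μ = 7.659 − (-1.645)·0.592 = 8.634.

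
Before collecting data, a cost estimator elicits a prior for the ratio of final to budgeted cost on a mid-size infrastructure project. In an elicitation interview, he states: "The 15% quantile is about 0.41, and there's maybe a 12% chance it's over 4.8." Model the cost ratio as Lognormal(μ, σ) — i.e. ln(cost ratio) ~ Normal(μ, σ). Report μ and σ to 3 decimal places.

μ ≈ 0.261, σ ≈ 1.113

If T ~ Lognormal(μ,σ) then ln T ~ Normal(μ,σ), so the p-quantile of ln T is μ + z_p·σ.
ln(0.41) = -0.8916 and ln(4.8) = 1.569; z_{0.15} = -1.036, z_{0.88} = 1.175.
σ = (1.569 − -0.8916)/(1.175 − (-1.036)) = 1.113.
μ = -0.8916 − (-1.036)·1.113 = 0.261.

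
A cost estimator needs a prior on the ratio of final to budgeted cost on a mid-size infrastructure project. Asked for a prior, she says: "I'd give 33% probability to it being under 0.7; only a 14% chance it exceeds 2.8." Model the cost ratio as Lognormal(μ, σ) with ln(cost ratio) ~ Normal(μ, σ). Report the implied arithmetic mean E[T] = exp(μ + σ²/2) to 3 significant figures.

If T ~ Lognormal(μ,σ) then ln T ~ Normal(μ,σ), so the p-quantile of ln T is μ + z_p·σ.
ln(0.7) = -0.3567 and ln(2.8) = 1.03; z_{0.33} = -0.4399, z_{0.86} = 1.08.
σ = (1.03 − -0.3567)/(1.08 − (-0.4399)) = 0.912.
μ = -0.3567 − (-0.4399)·0.912 = 0.044.
E[T] = exp(μ + σ²/2) = exp(0.044 + 0.4158) = 1.58.

E[T] ≈ 1.58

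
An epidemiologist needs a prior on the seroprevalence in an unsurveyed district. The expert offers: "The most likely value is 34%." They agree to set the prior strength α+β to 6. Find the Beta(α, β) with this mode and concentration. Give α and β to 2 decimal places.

α = 2.36, β = 3.64

For α,β > 1 the Beta mode is (α−1)/(α+β−2). With α+β = 6, the mode is (α−1)/4.
Set (α−1)/4 = 0.34 → α = 1 + 0.34·4 = 2.36.
β = 6 − α = 3.64.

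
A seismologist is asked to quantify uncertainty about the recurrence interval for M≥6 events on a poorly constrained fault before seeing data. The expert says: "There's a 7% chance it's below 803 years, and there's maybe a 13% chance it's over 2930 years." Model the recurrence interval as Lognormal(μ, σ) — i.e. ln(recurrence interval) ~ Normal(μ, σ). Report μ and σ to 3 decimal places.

If T ~ Lognormal(μ,σ) then ln T ~ Normal(μ,σ), so the p-quantile of ln T is μ + z_p·σ.
ln(803) = 6.688 and ln(2930) = 7.983; z_{0.07} = -1.476, z_{0.87} = 1.126.
σ = (7.983 − 6.688)/(1.126 − (-1.476)) = 0.497.
μ = 6.688 − (-1.476)·0.497 = 7.422.

μ ≈ 7.422, σ ≈ 0.497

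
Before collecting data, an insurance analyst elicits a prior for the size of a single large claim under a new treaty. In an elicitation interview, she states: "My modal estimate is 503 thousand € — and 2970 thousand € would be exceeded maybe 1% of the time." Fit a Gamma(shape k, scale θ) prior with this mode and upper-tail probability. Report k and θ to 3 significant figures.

Gamma(k,θ) with k>1 has mode (k−1)θ, so θ = 503/(k−1).
Need P(X < 2970) = 0.99 with θ tied to k this way. Start at k = 2, θ = 503: P(X<2970) ≈ 0.981.
Too low — raise k to concentrate. Iterating converges to k ≈ 2.18.
Then θ = 503/(2.18−1) ≈ 426.

k ≈ 2.18, θ ≈ 426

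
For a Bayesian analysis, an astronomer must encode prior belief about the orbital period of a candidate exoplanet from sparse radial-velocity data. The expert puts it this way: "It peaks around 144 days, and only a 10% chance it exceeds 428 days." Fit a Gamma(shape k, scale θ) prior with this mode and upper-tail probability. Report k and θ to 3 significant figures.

k ≈ 2.6, θ ≈ 89.8

Gamma(k,θ) with k>1 has mode (k−1)θ, so θ = 144/(k−1).
Need P(X < 428) = 0.9 with θ tied to k this way. Start at k = 2, θ = 144: P(X<428) ≈ 0.797.
Too low — raise k to concentrate. Iterating converges to k ≈ 2.6.
Then θ = 144/(2.6−1) ≈ 89.8.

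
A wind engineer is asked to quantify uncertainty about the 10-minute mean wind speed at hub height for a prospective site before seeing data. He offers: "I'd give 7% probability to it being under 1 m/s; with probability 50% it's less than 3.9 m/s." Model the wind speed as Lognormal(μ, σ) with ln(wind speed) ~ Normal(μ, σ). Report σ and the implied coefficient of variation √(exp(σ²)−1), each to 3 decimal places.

σ ≈ 0.922, CV ≈ 1.158

If T ~ Lognormal(μ,σ) then ln T ~ Normal(μ,σ), so the p-quantile of ln T is μ + z_p·σ.
ln(1) = 0 and ln(3.9) = 1.361; z_{0.07} = -1.476, z_{0.5} = 0.
σ = (1.361 − 0)/(0 − (-1.476)) = 0.922.
μ = 0 − (-1.476)·0.922 = 1.361.
CV = √(exp(σ²)−1) = √(exp(0.8505)−1) = 1.158.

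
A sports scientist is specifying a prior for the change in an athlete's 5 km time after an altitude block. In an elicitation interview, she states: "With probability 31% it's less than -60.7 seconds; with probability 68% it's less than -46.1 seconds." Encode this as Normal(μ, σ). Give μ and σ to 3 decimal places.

μ = -53.187, σ = 15.152

The p-quantile of Normal(μ,σ) is μ + z_p·σ, with z_{0.31} = -0.4959 and z_{0.68} = 0.4677.
Eliminate σ: μ = (z₂·x₁ − z₁·x₂)/(z₂ − z₁) = (0.4677·-60.7 − (-0.4959)·-46.1)/0.9635 = -53.187.
Then σ = (x₂ − x₁)/(z₂ − z₁) = (-46.1 − -60.7)/0.9635 = 15.152.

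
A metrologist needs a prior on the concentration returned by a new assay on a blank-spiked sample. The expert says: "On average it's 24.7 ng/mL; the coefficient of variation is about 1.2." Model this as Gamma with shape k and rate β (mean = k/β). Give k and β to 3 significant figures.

For Gamma(k, rate β): mean = k/β, variance = k/β², so CV = 1/√k.
CV = 1.2, hence k = 1/CV² = 0.694.
Then β = k/mean = 0.694/24.7 = 0.0281.

k ≈ 0.694, β ≈ 0.0281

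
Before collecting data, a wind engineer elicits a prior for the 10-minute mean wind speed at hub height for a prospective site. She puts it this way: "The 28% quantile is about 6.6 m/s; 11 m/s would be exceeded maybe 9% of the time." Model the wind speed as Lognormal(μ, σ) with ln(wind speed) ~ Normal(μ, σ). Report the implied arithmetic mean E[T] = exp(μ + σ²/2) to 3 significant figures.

E[T] ≈ 7.98 m/s

If T ~ Lognormal(μ,σ) then ln T ~ Normal(μ,σ), so the p-quantile of ln T is μ + z_p·σ.
ln(6.6) = 1.887 and ln(11) = 2.398; z_{0.28} = -0.5828, z_{0.91} = 1.341.
σ = (2.398 − 1.887)/(1.341 − (-0.5828)) = 0.266.
μ = 1.887 − (-0.5828)·0.266 = 2.042.
E[T] = exp(μ + σ²/2) = exp(2.042 + 0.0353) = 7.98 m/s.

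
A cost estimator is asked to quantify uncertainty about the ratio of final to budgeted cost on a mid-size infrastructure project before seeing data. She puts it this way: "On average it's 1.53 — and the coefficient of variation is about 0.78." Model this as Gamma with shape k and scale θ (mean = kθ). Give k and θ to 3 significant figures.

For Gamma(k, scale θ): mean = kθ, variance = kθ², so CV = 1/√k.
CV = 0.78, hence k = 1/CV² = 1.64.
Then θ = mean/k = 1.53/1.64 = 0.931.

k ≈ 1.64, θ ≈ 0.931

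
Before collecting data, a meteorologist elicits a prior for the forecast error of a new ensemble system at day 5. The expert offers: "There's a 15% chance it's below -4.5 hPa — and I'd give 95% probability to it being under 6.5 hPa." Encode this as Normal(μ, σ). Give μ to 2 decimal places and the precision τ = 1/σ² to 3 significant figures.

For Normal(μ,σ), the p-quantile is μ + z_p·σ. Here z_{0.15} = -1.036, z_{0.95} = 1.645.
So -4.5 = μ − 1.036σ and 6.5 = μ + 1.645σ.
Subtracting: σ = (6.5 − -4.5)/(1.645 − (-1.036)) = 4.10.
Then μ = -4.5 − (-1.036)·4.10 = -0.25.
Precision τ = 1/σ² = 1/4.103² = 0.0594.

μ = -0.25, τ = 0.0594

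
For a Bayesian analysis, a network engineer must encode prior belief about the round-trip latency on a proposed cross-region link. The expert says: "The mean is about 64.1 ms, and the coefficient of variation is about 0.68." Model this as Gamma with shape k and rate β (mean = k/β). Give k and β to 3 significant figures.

For Gamma(k, rate β): mean = k/β, variance = k/β², so CV = 1/√k.
CV = 0.68, hence k = 1/CV² = 2.16.
Then β = k/mean = 2.16/64.1 = 0.0337.

k ≈ 2.16, β ≈ 0.0337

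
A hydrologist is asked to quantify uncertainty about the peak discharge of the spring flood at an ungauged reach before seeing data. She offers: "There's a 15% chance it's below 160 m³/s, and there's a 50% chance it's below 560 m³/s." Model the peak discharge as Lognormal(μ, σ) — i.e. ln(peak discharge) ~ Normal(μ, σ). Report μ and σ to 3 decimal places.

μ ≈ 6.328, σ ≈ 1.209

If T ~ Lognormal(μ,σ) then ln T ~ Normal(μ,σ), so the p-quantile of ln T is μ + z_p·σ.
ln(160) = 5.075 and ln(560) = 6.328; z_{0.15} = -1.036, z_{0.5} = 0.
σ = (6.328 − 5.075)/(0 − (-1.036)) = 1.209.
μ = 5.075 − (-1.036)·1.209 = 6.328.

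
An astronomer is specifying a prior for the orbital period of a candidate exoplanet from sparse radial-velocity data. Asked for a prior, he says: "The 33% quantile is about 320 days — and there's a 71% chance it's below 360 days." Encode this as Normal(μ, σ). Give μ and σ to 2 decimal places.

The p-quantile of Normal(μ,σ) is μ + z_p·σ, with z_{0.33} = -0.4399 and z_{0.71} = 0.5534.
Eliminate σ: μ = (z₂·x₁ − z₁·x₂)/(z₂ − z₁) = (0.5534·320 − (-0.4399)·360)/0.9933 = 337.72.
Then σ = (x₂ − x₁)/(z₂ − z₁) = (360 − 320)/0.9933 = 40.27.

μ = 337.72, σ = 40.27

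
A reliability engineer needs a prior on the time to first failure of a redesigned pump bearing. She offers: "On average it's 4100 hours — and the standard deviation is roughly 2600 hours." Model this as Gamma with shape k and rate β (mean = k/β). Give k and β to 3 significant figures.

k ≈ 2.49, β ≈ 0.000607

For Gamma(k, rate β): mean = k/β, variance = k/β², so CV = 1/√k.
CV = SD/mean = 2600/4100 = 0.6341, hence k = 1/CV² = 2.49.
Then β = k/mean = 2.49/4100 = 0.000607.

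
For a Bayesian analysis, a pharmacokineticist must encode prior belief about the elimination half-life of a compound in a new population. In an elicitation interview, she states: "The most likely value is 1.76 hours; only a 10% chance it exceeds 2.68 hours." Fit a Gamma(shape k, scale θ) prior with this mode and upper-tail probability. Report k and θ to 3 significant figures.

k ≈ 11.5, θ ≈ 0.167

Gamma(k,θ) with k>1 has mode (k−1)θ, so θ = 1.76/(k−1).
Need P(X < 2.68) = 0.9 with θ tied to k this way. Start at k = 2, θ = 1.76: P(X<2.68) ≈ 0.450.
Too low — raise k to concentrate. Iterating converges to k ≈ 11.5.
Then θ = 1.76/(11.5−1) ≈ 0.167.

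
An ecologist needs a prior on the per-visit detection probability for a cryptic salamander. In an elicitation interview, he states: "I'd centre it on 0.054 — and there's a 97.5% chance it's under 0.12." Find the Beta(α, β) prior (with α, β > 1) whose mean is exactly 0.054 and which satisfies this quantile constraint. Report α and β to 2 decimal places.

α ≈ 3.51, β ≈ 61.57

With mean 0.054 fixed, write α = 0.054s, β = 0.946s where s = α+β.
Need P(θ < 0.12) = 0.975 under Beta(0.054s, 0.946s). Normal approximation: (q−m)/√(m(1−m)/s) ≈ z_{0.975} = 1.96, so s ≈ 0.054·0.946·(1.96)²/(0.12−0.054)² = 45.0.
At s = 45.0: P(θ<0.12) ≈ 0.954. Adjusting to match 0.975 gives s ≈ 65.09.
So α = 0.054·65.09 ≈ 3.51, β = 0.946·65.09 ≈ 61.57.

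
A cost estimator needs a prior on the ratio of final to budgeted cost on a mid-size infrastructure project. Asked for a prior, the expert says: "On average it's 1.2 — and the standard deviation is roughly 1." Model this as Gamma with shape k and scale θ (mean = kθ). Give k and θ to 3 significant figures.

For Gamma(k, scale θ): mean = kθ, variance = kθ², so CV = 1/√k.
CV = SD/mean = 1/1.2 = 0.8333, hence k = 1/CV² = 1.44.
Then θ = mean/k = 1.2/1.44 = 0.833.

k ≈ 1.44, θ ≈ 0.833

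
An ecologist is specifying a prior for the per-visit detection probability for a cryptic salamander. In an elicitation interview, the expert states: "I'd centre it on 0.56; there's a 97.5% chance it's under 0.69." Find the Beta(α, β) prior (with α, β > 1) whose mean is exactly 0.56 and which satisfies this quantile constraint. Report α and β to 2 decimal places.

With mean 0.56 fixed, write α = 0.56s, β = 0.44s where s = α+β.
Need P(θ < 0.69) = 0.975 under Beta(0.56s, 0.44s). Normal approximation: (q−m)/√(m(1−m)/s) ≈ z_{0.975} = 1.96, so s ≈ 0.56·0.44·(1.96)²/(0.69−0.56)² = 56.0.
At s = 56.0: P(θ<0.69) ≈ 0.978. Adjusting to match 0.975 gives s ≈ 52.73.
So α = 0.56·52.73 ≈ 29.53, β = 0.44·52.73 ≈ 23.20.

α ≈ 29.53, β ≈ 23.20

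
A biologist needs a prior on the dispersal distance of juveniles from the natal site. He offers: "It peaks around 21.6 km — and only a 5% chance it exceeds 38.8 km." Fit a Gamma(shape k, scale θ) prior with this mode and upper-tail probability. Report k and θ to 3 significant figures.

k ≈ 9.12, θ ≈ 2.66

Gamma(k,θ) with k>1 has mode (k−1)θ, so θ = 21.6/(k−1).
Need P(X < 38.8) = 0.95 with θ tied to k this way. Start at k = 2, θ = 21.6: P(X<38.8) ≈ 0.536.
Too low — raise k to concentrate. Iterating converges to k ≈ 9.12.
Then θ = 21.6/(9.12−1) ≈ 2.66.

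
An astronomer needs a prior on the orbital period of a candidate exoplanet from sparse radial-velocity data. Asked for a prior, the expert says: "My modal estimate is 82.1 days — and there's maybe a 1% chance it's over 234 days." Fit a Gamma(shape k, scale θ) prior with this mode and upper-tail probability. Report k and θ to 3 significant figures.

Gamma(k,θ) with k>1 has mode (k−1)θ, so θ = 82.1/(k−1).
Need P(X < 234) = 0.99 with θ tied to k this way. Start at k = 2, θ = 82.1: P(X<234) ≈ 0.777.
Too low — raise k to concentrate. Iterating converges to k ≈ 5.15.
Then θ = 82.1/(5.15−1) ≈ 19.8.

k ≈ 5.15, θ ≈ 19.8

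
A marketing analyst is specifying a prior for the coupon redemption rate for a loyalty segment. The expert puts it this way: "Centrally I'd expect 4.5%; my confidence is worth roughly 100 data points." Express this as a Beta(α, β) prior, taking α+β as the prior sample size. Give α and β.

α = 4.5, β = 95.5

Under the effective-sample-size interpretation, Beta(α, β) has prior mean α/(α+β) and prior sample size α+β.
So α+β = 100 and α/(α+β) = 0.045, giving α = 0.045·100 = 4.5 and β = 100 − 4.5 = 95.5.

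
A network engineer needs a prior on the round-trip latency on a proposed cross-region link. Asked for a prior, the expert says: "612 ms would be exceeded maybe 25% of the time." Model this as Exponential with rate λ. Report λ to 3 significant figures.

P(T > 612.0) = e^(−λ·612.0) = 0.25, so λ = −ln(0.25)/612.0 = 0.00227.

λ ≈ 0.00227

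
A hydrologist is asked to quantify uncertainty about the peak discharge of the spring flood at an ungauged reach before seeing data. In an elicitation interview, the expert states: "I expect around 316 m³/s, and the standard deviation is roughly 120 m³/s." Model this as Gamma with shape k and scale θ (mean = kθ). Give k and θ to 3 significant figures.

For Gamma(k, scale θ): mean = kθ, variance = kθ², so CV = 1/√k.
CV = SD/mean = 120/316 = 0.3797, hence k = 1/CV² = 6.93.
Then θ = mean/k = 316/6.93 = 45.6.

k ≈ 6.93, θ ≈ 45.6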